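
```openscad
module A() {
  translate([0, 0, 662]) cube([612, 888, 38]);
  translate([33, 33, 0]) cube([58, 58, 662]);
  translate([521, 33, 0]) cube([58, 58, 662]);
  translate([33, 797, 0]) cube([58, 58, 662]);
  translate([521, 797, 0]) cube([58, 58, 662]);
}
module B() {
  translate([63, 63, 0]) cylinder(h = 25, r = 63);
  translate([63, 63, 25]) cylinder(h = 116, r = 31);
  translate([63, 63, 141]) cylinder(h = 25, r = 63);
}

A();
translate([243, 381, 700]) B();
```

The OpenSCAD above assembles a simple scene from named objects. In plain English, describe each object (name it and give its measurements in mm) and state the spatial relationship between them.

A is a table with a 612×888 mm rectangular top, 38 mm thick, top surface at z = 700 mm, supported by four 58×58 mm square legs, each inset 33 mm from the nearest pair of top edges, running from the floor.

B is a spool: two coaxial disc flanges of radius 63 mm and thickness 25 mm, joined by a core cylinder of radius 31 mm and height 116 mm. The lower flange rests on z = 0 and the three cylinders share a vertical axis.

The spool is on top of the table, centred.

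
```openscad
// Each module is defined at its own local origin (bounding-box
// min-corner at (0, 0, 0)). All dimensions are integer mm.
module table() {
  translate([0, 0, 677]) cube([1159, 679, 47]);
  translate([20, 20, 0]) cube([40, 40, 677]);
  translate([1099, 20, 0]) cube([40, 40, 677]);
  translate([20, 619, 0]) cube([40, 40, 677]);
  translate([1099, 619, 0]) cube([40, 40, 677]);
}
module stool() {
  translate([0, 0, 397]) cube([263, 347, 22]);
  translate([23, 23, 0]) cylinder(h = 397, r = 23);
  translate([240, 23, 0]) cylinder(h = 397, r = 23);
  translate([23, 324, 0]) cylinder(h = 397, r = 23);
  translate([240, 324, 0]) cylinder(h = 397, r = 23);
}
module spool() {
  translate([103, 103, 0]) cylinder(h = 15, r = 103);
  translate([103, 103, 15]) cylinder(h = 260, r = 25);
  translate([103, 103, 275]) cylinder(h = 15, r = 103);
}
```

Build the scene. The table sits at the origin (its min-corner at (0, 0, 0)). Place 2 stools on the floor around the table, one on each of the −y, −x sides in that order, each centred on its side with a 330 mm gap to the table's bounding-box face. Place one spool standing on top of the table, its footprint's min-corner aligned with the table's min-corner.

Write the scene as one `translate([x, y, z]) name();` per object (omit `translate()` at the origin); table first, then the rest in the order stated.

table();
translate([448, -677, 0]) stool();
translate([-593, 166, 0]) stool();
translate([0, 0, 724]) spool();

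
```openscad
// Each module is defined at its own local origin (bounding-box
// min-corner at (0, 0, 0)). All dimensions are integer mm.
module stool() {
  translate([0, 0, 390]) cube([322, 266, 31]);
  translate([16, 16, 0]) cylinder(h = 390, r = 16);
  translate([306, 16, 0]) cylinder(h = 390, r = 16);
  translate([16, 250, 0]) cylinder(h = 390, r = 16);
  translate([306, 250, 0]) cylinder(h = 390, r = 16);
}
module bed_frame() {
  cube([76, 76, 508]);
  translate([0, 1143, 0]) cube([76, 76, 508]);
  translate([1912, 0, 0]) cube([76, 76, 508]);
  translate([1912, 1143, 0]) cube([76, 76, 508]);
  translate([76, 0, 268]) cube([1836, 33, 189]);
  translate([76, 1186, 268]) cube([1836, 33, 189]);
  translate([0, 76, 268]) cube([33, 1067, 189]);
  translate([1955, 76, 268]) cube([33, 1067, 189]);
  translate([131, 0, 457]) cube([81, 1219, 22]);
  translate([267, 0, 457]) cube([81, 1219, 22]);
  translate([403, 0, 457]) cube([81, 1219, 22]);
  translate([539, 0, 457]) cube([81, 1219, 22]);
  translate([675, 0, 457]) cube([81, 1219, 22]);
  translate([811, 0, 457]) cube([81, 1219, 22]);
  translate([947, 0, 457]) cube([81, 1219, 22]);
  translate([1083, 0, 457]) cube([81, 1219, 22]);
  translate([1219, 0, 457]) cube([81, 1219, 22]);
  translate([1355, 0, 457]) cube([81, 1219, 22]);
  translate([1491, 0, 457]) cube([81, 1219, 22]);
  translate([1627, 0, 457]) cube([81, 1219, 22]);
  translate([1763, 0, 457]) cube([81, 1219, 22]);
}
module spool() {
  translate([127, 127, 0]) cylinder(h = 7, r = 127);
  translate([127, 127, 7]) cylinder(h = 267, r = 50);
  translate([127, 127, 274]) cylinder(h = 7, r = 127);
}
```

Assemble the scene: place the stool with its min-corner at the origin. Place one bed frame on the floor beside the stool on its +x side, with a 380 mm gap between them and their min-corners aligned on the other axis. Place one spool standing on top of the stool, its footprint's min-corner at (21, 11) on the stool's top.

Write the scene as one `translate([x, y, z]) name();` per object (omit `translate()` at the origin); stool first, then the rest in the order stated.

stool();
translate([702, 0, 0]) bed_frame();
translate([21, 11, 421]) spool();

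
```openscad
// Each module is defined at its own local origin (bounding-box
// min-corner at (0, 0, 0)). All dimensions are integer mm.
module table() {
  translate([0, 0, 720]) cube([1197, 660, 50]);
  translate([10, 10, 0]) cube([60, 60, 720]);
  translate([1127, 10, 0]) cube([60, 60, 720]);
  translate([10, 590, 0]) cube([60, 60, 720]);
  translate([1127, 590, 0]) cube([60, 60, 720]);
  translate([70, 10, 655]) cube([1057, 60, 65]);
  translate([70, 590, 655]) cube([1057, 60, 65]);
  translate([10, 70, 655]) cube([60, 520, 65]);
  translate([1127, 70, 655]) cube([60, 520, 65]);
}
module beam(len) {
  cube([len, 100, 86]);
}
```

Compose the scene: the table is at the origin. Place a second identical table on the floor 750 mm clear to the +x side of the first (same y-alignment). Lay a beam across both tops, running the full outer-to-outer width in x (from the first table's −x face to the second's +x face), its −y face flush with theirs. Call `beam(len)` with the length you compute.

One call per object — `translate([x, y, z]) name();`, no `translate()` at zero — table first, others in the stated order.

table();
translate([1947, 0, 0]) table();
translate([0, 0, 770]) beam(3144);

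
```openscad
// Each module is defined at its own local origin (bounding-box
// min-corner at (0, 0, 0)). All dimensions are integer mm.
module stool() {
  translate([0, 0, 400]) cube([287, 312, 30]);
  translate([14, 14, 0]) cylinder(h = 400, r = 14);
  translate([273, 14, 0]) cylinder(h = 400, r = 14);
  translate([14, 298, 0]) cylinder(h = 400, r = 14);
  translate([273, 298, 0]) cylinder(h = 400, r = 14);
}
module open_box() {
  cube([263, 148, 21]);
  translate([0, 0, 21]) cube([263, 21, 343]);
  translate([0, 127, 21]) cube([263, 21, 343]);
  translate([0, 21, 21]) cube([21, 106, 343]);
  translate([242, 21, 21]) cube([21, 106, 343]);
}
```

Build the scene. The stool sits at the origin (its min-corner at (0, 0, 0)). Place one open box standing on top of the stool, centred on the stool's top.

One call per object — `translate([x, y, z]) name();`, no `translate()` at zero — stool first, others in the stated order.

stool();
translate([12, 82, 430]) open_box();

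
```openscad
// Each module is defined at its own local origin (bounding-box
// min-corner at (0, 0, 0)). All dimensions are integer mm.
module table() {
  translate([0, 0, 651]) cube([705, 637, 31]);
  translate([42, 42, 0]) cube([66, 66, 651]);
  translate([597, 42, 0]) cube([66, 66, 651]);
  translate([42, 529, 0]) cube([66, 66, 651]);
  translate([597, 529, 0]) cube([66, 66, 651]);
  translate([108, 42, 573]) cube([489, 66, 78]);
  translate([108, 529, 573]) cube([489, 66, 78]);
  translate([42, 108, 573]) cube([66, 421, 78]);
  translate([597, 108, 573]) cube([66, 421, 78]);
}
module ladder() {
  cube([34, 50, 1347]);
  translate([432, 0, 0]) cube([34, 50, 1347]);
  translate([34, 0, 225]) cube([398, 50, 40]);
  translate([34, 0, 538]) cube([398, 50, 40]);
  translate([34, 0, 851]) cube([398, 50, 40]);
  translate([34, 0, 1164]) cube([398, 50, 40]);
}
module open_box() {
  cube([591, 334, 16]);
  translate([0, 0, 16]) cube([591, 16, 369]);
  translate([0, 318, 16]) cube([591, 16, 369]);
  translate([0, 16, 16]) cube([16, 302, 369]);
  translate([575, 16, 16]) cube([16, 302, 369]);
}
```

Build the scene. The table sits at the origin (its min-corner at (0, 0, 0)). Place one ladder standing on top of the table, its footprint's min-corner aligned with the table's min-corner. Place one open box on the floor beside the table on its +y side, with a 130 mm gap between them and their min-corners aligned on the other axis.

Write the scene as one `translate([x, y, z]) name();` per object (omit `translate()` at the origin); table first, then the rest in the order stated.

table();
translate([0, 0, 682]) ladder();
translate([0, 767, 0]) open_box();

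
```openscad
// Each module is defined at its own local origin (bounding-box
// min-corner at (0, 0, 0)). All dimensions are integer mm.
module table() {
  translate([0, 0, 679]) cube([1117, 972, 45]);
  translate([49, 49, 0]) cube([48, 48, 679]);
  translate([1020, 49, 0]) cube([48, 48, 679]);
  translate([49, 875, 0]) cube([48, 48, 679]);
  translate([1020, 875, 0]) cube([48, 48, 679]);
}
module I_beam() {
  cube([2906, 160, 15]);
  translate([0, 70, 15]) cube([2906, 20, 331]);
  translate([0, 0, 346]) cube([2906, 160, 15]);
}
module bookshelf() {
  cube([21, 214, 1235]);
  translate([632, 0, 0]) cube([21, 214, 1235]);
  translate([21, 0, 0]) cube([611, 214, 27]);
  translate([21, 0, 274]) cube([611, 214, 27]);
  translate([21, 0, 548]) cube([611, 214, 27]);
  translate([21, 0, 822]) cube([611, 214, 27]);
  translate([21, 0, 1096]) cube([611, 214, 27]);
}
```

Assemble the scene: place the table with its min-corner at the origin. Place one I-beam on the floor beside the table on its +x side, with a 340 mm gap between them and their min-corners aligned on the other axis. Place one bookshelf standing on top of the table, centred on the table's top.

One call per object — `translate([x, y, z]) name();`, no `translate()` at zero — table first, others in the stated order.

table();
translate([1457, 0, 0]) I_beam();
translate([232, 379, 724]) bookshelf();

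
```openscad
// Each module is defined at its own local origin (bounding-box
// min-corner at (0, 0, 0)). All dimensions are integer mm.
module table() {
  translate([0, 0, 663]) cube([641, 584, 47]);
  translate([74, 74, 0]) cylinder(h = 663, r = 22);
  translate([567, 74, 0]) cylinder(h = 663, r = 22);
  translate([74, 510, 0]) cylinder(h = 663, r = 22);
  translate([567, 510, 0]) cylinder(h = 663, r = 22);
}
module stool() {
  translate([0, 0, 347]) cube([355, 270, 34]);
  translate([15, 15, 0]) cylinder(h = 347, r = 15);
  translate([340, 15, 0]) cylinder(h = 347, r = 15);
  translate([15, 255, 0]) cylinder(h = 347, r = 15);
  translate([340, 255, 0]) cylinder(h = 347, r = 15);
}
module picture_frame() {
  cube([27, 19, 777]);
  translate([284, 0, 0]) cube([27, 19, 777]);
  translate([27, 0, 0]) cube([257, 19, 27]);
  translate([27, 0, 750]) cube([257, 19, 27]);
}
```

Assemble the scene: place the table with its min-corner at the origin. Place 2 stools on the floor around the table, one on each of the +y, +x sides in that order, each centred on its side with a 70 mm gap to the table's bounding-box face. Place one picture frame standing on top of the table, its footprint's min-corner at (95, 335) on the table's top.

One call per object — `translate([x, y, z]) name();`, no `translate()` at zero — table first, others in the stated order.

table();
translate([143, 654, 0]) stool();
translate([711, 157, 0]) stool();
translate([95, 335, 710]) picture_frame();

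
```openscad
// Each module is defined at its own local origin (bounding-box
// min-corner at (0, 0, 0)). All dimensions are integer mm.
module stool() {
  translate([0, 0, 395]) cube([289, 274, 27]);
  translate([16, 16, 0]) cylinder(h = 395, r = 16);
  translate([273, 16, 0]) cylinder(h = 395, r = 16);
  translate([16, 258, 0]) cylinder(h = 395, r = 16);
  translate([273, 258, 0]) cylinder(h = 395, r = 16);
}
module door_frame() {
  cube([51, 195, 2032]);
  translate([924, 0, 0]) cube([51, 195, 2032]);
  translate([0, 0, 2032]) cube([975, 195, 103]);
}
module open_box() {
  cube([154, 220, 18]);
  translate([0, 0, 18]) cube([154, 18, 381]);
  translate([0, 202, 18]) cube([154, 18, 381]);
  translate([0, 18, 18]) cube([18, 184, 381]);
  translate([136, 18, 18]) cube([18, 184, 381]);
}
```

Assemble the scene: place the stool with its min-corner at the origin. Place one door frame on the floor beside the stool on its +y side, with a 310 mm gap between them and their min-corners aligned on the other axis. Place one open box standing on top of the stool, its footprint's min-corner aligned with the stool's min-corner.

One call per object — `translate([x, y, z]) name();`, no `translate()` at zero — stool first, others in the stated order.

stool();
translate([0, 584, 0]) door_frame();
translate([0, 0, 422]) open_box();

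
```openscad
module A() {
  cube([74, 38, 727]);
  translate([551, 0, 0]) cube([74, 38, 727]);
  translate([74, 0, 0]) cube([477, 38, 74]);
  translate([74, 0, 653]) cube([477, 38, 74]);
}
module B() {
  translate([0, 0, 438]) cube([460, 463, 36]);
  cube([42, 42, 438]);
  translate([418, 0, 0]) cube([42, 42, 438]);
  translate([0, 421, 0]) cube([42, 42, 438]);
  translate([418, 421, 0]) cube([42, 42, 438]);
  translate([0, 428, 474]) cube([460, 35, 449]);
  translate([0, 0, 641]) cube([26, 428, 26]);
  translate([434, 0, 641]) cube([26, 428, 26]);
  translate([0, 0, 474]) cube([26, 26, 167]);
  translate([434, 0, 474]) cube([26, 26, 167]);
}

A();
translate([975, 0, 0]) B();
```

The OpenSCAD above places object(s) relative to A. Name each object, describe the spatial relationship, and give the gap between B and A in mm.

A is a picture frame. B is a chair. The chair is on the floor beside the picture frame on its +x side. The gap between the chair and the picture frame is 350 mm.

The chair's nearest face is 350 mm from the picture frame's +x face.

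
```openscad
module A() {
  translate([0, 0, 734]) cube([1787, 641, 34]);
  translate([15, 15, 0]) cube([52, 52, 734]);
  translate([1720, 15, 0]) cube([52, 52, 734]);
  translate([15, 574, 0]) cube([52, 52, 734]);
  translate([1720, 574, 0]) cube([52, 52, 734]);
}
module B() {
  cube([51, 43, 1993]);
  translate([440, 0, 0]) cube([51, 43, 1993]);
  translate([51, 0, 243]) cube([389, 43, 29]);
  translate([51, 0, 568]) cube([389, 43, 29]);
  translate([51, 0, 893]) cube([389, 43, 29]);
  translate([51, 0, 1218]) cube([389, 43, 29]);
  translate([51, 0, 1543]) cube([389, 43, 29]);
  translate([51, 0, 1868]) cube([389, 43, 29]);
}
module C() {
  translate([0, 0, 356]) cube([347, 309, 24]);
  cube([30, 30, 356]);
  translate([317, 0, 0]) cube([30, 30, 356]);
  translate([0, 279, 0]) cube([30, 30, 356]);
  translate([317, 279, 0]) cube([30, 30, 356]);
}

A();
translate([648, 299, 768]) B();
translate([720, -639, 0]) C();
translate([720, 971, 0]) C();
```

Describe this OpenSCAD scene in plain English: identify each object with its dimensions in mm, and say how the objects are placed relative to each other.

A is a table with a 1787×641 mm rectangular top, 34 mm thick, top surface at z = 768 mm, supported by four 52×52 mm square legs, each inset 15 mm from the nearest pair of top edges, running from the floor.

B is a straight ladder. Two 51×43 mm vertical rails, 1993 mm tall, stand 491 mm apart (outside-to-outside) with their front faces coplanar on the −y side. 6 rungs, each 43 mm deep and 29 mm tall, span between the inner faces of the rails, front faces flush with the rails. The lowest rung's underside is at z = 243 mm and rungs are spaced 325 mm apart (underside to underside).

C is a four-legged stool. The seat is 347×309 mm, 24 mm thick, top at z = 380 mm. It stands on four square legs, each 30×30 mm in cross-section, from z = 0 to the seat underside, each flush with a corner of the seat.

The ladder is on top of the table, centred. Two stools sit around the table at the −y, +y sides.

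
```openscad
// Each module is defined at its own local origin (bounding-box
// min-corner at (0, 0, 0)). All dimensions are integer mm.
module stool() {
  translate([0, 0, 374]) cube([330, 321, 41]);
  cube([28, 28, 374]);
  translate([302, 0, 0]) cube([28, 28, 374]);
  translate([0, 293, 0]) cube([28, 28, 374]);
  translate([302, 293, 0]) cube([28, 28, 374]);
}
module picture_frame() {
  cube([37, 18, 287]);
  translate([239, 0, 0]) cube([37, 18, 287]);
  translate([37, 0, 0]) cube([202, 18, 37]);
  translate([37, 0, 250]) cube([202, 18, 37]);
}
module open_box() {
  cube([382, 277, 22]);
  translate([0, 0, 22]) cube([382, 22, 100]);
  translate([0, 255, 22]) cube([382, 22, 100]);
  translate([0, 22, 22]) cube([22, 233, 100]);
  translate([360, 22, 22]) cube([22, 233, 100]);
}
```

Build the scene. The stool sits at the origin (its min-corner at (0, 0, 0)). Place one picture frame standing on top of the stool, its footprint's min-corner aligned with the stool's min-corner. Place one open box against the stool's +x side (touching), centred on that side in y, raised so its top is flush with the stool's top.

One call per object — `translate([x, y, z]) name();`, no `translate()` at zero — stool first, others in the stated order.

stool();
translate([0, 0, 415]) picture_frame();
translate([330, 22, 293]) open_box();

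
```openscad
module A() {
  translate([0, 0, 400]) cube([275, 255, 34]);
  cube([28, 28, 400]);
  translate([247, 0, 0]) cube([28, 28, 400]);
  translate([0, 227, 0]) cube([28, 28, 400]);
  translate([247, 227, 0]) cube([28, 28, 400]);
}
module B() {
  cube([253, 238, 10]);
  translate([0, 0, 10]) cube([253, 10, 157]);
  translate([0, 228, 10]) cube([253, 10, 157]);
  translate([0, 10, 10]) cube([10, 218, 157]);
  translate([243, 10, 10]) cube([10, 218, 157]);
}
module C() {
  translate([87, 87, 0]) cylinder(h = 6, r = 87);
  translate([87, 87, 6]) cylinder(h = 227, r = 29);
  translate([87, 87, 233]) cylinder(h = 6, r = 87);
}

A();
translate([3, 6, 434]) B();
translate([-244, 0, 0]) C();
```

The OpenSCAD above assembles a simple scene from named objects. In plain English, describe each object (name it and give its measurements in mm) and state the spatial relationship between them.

A is a four-legged stool. The seat is 275×255 mm, 34 mm thick, top at z = 434 mm. It stands on four square legs, each 28×28 mm in cross-section, from z = 0 to the seat underside, each flush with a corner of the seat.

B is an open-topped rectangular box: outside dimensions 253×238×167 mm, with a uniform wall and base thickness of 10 mm. The base is a full 253×238 slab on the floor; four walls sit on top of the base. The front and back walls (the −y and +y sides) span the full width; the two side walls fit between them.

C is a spool: two coaxial disc flanges of radius 87 mm and thickness 6 mm, joined by a core cylinder of radius 29 mm and height 227 mm. The lower flange rests on z = 0 and the three cylinders share a vertical axis.

The open box is on top of the stool. The spool is on the floor beside the stool on its −x side.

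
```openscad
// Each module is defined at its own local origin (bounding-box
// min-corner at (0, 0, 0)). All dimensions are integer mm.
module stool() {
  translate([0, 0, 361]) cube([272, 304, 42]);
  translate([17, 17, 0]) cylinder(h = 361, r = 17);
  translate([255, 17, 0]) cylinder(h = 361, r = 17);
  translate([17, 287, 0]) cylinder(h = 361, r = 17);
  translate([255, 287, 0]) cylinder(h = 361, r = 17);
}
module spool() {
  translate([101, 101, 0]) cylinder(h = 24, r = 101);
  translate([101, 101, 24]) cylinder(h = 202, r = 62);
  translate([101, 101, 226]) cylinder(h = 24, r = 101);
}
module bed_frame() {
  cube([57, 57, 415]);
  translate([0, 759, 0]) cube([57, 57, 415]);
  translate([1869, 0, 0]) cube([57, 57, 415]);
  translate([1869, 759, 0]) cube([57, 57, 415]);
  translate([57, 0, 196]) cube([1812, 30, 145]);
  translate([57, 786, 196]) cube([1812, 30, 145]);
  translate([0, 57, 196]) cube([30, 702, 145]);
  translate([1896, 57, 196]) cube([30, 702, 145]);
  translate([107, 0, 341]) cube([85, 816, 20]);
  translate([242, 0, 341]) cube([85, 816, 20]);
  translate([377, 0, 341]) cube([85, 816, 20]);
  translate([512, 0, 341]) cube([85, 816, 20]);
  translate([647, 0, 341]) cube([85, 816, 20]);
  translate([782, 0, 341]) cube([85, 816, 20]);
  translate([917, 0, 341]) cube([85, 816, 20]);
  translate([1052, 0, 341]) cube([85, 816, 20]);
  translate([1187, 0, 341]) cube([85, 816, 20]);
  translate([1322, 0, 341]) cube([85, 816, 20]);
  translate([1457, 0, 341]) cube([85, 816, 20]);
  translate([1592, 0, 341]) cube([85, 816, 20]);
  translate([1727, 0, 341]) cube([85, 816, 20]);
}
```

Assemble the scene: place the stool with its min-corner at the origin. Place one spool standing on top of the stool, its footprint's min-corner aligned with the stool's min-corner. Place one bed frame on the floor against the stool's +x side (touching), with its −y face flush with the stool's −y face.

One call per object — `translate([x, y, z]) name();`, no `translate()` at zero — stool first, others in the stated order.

stool();
translate([0, 0, 403]) spool();
translate([272, 0, 0]) bed_frame();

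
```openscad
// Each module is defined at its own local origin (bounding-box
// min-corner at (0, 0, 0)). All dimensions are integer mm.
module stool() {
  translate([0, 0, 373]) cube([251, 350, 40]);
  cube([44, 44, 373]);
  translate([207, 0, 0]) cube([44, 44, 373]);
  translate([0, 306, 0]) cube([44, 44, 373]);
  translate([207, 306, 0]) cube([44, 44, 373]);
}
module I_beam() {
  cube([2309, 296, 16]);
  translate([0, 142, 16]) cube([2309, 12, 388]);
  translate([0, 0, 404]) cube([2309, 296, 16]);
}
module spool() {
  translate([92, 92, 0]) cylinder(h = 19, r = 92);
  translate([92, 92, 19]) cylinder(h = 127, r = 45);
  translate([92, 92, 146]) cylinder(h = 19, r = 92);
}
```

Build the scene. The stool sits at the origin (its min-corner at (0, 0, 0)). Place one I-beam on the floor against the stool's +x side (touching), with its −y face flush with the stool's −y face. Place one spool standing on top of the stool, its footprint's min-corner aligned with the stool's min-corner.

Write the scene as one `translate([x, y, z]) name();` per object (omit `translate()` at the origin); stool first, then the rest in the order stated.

stool();
translate([251, 0, 0]) I_beam();
translate([0, 0, 413]) spool();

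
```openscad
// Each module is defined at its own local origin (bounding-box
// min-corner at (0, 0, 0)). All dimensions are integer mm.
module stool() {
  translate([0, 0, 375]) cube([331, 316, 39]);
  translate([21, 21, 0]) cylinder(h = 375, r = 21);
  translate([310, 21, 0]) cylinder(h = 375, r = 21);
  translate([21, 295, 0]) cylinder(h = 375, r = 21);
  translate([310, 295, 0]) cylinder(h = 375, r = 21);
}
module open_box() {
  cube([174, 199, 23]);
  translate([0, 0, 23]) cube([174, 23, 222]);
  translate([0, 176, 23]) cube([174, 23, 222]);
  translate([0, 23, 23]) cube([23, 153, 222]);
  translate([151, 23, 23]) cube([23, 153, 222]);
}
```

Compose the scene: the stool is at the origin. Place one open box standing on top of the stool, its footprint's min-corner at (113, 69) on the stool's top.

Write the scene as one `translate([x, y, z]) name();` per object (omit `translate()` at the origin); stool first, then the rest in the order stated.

stool();
translate([113, 69, 414]) open_box();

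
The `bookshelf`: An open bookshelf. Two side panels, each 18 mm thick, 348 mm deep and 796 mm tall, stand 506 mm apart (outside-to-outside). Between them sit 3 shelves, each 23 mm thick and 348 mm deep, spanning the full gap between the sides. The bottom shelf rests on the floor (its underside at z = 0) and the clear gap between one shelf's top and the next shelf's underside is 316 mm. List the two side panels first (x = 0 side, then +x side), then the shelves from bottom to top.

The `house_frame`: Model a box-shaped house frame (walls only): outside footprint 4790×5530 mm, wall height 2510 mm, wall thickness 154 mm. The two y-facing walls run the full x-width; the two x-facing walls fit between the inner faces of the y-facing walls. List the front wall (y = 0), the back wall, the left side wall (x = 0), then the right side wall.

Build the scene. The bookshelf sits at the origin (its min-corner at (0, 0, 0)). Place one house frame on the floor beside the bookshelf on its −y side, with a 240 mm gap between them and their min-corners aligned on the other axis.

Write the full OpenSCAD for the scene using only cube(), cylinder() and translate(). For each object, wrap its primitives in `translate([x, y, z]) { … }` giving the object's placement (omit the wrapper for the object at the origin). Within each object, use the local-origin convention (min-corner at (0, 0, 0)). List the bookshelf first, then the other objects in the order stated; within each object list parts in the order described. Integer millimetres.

cube([18, 348, 796]);
translate([488, 0, 0]) cube([18, 348, 796]);
translate([18, 0, 0]) cube([470, 348, 23]);
translate([18, 0, 339]) cube([470, 348, 23]);
translate([18, 0, 678]) cube([470, 348, 23]);
translate([0, -5770, 0]) {
  cube([4790, 154, 2510]);
  translate([0, 5376, 0]) cube([4790, 154, 2510]);
  translate([0, 154, 0]) cube([154, 5222, 2510]);
  translate([4636, 154, 0]) cube([154, 5222, 2510]);
}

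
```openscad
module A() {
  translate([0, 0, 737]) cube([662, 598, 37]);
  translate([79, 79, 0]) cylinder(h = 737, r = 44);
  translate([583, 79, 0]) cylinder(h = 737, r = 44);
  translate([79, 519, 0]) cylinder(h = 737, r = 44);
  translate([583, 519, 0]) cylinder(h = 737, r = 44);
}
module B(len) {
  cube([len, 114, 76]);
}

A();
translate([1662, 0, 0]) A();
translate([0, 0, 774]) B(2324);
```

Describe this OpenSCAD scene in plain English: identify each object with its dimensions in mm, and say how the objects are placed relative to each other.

A is a table: top 662 mm (x) × 598 mm (y), 37 mm thick, upper face at z = 774 mm, on four round legs of 88 mm diameter, each leg's bounding box inset 35 mm from the nearest pair of top edges, running from z = 0 to the bottom of the top.

B is a rectangular beam 2324 mm long (x), 114 mm deep (y), 76 mm thick (z).

The beam spans the tops of two tables placed 1000 mm apart, resting at z = 774 mm.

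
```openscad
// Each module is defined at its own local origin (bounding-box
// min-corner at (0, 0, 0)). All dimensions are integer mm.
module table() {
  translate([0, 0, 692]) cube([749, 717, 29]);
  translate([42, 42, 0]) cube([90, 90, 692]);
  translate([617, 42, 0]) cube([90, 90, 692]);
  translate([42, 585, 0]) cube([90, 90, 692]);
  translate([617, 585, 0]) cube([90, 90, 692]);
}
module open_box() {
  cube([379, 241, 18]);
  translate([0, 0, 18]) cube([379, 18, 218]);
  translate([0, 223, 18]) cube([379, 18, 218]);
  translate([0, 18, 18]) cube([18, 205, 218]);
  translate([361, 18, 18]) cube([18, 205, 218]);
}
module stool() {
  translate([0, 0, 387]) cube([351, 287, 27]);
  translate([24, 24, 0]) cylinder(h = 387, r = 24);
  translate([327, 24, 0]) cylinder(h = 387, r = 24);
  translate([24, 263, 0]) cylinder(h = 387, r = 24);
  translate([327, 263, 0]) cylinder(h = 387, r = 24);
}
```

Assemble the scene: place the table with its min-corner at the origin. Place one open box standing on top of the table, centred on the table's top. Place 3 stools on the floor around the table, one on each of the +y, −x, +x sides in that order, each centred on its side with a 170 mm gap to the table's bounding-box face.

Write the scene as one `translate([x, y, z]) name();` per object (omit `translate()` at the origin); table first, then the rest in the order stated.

table();
translate([185, 238, 721]) open_box();
translate([199, 887, 0]) stool();
translate([-521, 215, 0]) stool();
translate([919, 215, 0]) stool();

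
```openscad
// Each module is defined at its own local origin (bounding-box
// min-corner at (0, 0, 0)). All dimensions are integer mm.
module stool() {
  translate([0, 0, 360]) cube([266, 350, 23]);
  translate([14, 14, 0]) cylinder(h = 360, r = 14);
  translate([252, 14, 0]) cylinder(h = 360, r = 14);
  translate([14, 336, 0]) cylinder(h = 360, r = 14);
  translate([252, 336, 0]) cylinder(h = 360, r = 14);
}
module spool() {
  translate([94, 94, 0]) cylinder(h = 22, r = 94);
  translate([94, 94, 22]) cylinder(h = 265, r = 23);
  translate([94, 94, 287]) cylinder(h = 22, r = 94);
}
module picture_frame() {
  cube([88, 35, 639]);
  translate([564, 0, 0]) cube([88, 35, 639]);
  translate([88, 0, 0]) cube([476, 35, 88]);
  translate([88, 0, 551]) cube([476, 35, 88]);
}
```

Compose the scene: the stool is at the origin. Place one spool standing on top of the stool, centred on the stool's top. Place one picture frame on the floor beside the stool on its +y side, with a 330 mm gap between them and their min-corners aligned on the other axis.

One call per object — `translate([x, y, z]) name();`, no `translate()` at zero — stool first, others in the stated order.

stool();
translate([39, 81, 383]) spool();
translate([0, 680, 0]) picture_frame();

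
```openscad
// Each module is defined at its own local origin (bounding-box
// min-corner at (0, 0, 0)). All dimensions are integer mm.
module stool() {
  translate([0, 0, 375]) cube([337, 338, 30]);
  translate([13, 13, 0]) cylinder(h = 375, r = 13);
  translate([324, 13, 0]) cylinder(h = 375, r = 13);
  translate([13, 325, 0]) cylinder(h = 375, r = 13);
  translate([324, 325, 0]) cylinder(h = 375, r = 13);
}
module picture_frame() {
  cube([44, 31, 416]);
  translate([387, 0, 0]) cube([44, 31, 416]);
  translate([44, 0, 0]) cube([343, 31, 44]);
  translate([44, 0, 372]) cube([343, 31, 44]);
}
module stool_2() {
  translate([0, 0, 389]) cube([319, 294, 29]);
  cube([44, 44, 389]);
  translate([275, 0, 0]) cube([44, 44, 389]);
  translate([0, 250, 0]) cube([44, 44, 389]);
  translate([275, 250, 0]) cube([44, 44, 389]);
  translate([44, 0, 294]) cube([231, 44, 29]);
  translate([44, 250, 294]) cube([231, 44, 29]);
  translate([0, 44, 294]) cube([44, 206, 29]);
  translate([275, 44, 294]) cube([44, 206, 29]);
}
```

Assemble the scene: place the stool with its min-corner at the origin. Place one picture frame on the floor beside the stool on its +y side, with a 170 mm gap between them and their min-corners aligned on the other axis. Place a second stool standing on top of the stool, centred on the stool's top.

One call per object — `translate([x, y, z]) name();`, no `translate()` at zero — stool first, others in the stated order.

stool();
translate([0, 508, 0]) picture_frame();
translate([9, 22, 405]) stool_2();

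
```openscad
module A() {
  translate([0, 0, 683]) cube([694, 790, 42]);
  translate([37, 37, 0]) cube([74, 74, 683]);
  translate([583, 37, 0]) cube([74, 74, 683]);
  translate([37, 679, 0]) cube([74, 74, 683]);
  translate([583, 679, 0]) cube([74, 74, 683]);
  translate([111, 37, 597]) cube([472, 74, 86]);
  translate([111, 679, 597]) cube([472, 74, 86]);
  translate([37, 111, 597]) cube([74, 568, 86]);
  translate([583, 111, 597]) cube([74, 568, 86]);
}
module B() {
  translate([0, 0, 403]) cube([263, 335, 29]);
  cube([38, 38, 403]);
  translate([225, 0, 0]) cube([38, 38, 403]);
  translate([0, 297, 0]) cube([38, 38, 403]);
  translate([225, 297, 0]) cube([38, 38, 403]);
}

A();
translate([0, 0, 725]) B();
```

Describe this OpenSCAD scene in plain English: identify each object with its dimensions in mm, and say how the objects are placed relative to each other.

A is a table: top 694 mm (x) × 790 mm (y), 42 mm thick, upper face at z = 725 mm, on four 74×74 mm square legs, each inset 37 mm from the nearest pair of top edges, running from z = 0 to the bottom of the top. Four apron rails, 74 mm thick and 86 mm tall, run between adjacent legs with their top edges flush with the underside of the top and their outer faces flush with the legs' outer faces.

B is a four-legged stool. The seat is a 263×335×29 mm slab whose top surface is at z = 432 mm; four square legs, each 38×38 mm in cross-section, run from the floor (z = 0) to the underside of the seat, each flush with a corner of the seat.

The stool is on top of the table.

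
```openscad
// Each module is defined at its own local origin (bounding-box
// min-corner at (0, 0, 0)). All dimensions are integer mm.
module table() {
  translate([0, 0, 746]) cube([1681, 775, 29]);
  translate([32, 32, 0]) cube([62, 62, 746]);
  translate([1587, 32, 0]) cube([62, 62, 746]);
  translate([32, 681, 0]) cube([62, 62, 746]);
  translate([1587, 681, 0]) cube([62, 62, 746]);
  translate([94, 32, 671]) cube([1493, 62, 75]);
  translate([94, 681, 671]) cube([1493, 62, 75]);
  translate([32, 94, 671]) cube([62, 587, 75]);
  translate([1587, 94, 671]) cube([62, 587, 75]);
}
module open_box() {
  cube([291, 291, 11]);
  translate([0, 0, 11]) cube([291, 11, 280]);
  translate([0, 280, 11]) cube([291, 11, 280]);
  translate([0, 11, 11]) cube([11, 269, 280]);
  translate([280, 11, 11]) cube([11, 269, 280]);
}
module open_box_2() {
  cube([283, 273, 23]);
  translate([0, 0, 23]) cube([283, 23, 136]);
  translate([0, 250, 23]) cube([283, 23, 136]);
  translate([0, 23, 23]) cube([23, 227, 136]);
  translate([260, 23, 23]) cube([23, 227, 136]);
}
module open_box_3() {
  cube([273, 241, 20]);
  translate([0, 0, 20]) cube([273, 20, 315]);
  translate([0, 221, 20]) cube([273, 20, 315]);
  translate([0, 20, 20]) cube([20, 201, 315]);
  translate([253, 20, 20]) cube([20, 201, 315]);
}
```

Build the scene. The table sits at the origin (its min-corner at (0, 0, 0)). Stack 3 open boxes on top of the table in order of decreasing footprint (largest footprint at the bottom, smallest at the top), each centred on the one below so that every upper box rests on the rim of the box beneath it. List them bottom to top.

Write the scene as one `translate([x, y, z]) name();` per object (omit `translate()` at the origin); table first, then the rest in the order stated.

table();
translate([695, 242, 775]) open_box();
translate([699, 251, 1066]) open_box_2();
translate([704, 267, 1225]) open_box_3();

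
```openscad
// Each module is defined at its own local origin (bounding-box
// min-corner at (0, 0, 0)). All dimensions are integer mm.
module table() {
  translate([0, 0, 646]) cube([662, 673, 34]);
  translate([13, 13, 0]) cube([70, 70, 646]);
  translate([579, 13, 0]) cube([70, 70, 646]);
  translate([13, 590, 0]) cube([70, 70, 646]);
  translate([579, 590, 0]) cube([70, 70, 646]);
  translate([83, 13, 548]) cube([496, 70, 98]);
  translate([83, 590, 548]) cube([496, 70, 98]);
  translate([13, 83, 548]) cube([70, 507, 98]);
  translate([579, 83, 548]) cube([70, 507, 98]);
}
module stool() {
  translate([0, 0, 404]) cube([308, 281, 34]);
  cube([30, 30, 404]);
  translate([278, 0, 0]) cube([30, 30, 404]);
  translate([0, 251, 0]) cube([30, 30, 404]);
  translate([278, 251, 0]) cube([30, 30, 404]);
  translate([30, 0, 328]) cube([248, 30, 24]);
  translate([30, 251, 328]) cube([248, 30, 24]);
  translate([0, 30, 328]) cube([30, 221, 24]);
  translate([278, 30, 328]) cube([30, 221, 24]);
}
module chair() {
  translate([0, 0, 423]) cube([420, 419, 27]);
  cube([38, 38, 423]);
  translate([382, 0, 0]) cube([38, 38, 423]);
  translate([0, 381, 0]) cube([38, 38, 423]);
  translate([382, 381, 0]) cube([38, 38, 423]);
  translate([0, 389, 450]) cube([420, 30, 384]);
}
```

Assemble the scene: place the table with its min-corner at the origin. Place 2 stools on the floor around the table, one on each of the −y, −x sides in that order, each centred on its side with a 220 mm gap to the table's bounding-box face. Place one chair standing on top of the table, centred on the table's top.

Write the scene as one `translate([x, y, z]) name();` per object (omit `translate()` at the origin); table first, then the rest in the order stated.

table();
translate([177, -501, 0]) stool();
translate([-528, 196, 0]) stool();
translate([121, 127, 680]) chair();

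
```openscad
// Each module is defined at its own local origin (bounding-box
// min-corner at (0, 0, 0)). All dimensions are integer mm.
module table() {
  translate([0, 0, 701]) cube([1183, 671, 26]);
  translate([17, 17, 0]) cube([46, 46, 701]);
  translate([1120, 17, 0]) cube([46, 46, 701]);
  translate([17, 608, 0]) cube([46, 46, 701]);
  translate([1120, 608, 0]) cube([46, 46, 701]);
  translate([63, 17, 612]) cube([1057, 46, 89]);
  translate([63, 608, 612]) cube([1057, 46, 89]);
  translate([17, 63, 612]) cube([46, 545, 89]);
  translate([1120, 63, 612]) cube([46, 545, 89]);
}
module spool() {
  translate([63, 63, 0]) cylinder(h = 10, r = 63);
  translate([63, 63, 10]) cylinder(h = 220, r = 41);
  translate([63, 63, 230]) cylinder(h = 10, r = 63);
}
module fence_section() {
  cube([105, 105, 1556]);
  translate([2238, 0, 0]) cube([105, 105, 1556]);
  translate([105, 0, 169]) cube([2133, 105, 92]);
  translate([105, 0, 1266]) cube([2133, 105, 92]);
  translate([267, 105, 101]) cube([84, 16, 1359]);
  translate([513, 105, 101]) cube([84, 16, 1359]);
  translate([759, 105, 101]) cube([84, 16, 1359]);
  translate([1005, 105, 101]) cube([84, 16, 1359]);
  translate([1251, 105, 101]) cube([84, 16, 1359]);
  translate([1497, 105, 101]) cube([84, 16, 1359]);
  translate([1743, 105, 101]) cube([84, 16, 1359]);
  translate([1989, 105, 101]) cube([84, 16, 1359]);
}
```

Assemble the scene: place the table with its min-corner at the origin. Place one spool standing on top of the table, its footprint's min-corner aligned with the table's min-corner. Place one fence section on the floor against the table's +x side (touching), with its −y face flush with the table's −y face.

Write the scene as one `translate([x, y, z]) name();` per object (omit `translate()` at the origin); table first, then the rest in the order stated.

table();
translate([0, 0, 727]) spool();
translate([1183, 0, 0]) fence_section();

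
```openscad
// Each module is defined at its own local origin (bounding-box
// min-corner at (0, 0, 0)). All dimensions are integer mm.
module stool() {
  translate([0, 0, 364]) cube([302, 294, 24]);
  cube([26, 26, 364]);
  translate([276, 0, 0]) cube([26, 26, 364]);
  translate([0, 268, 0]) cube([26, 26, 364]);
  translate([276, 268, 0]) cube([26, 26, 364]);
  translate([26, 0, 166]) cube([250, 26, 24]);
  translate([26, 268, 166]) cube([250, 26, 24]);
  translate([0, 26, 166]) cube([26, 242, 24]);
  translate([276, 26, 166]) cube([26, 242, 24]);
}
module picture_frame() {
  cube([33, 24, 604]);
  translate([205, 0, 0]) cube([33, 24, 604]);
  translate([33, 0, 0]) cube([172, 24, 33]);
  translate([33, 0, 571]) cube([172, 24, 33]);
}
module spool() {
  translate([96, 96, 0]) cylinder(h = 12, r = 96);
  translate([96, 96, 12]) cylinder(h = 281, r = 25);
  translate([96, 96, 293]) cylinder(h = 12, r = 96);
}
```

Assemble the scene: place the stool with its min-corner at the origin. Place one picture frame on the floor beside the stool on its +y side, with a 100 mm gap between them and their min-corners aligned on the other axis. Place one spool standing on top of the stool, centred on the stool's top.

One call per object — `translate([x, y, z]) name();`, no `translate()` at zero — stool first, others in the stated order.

stool();
translate([0, 394, 0]) picture_frame();
translate([55, 51, 388]) spool();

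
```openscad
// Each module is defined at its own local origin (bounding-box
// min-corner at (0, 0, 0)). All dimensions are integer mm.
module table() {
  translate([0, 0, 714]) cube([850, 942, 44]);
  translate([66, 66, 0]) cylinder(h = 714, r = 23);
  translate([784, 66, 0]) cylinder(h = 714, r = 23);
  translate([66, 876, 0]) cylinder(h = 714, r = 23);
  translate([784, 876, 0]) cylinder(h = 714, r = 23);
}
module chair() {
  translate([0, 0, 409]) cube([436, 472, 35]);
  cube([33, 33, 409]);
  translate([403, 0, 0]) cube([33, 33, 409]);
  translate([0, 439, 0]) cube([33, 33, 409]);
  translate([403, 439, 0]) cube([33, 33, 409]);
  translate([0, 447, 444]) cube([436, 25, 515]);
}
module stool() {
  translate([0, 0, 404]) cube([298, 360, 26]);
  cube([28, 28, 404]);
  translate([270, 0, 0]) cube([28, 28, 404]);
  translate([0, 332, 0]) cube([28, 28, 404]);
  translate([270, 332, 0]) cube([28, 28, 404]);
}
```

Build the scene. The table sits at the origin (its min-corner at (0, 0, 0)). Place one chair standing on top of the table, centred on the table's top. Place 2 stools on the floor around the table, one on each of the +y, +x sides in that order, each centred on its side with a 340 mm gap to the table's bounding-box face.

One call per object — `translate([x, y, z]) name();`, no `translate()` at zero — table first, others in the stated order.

table();
translate([207, 235, 758]) chair();
translate([276, 1282, 0]) stool();
translate([1190, 291, 0]) stool();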